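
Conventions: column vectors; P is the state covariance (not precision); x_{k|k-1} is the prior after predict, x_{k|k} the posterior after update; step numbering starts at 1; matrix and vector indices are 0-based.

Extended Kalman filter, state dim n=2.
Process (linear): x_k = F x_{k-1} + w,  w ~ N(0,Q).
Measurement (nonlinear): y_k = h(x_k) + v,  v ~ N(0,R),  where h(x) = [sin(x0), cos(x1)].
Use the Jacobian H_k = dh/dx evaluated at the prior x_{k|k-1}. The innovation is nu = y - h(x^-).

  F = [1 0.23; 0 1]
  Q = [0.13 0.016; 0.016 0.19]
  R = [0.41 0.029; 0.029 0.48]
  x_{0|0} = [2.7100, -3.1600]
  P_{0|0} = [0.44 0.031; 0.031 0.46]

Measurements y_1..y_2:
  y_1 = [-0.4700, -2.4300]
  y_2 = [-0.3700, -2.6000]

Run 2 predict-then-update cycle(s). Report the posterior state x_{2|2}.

step 1: x^-=[1.9832, -3.1600]  P^-=[0.6086 0.1528; 0.1528 0.6500]  H_jac=[-0.4008 0.0000; 0.0000 -0.0184]  S=[0.5078 0.0301; 0.0301 0.4802]  K=[-0.4818 0.0244; -0.1196 -0.0174]  nu=[-1.3862, -1.4302]  x^+=[2.6163, -2.9693]  P^+=[0.4911 0.1236; 0.1236 0.6425]
step 2: x^-=[1.9333, -2.9693]  P^-=[0.7120 0.2873; 0.2873 0.8325]  H_jac=[-0.3546 0.0000; 0.0000 0.1714]  S=[0.4995 0.0115; 0.0115 0.5045]  K=[-0.5079 0.1092; -0.2106 0.2877]  nu=[-1.3050, -1.6148]  x^+=[2.4198, -3.1590]  P^+=[0.5783 0.2200; 0.2200 0.7700]

x_post = [2.4198, -3.1590]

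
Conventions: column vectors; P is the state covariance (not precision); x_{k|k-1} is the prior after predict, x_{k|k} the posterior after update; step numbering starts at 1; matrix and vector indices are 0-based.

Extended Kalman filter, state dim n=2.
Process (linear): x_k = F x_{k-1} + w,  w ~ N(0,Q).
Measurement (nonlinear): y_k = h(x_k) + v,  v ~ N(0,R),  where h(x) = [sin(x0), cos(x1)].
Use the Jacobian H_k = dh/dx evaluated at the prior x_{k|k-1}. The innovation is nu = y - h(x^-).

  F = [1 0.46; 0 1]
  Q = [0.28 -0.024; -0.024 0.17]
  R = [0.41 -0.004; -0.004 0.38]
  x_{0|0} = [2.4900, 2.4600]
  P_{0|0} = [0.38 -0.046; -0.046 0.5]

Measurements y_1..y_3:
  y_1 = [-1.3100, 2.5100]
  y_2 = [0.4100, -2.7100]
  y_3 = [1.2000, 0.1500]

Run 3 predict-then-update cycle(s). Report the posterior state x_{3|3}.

x_post = [4.5178, 1.6146]

step 1: x^-=[3.6216, 2.4600]  P^-=[0.7235 0.1600; 0.1600 0.6700]  H_jac=[-0.8870 0.0000; 0.0000 -0.6300]  S=[0.9792 0.0854; 0.0854 0.6459]  K=[-0.6492 -0.0702; -0.0890 -0.6417]  nu=[-0.8482, 3.2866]  x^+=[3.9415, 0.4264]  P^+=[0.2998 0.0382; 0.0382 0.3865]
step 2: x^-=[4.1377, 0.4264]  P^-=[0.6967 0.1920; 0.1920 0.5565]  H_jac=[-0.5436 0.0000; 0.0000 -0.4136]  S=[0.6159 0.0392; 0.0392 0.4752]  K=[-0.6075 -0.1170; -0.1394 -0.4728]  nu=[1.2493, -3.6205]  x^+=[3.8024, 1.9641]  P^+=[0.4573 0.1017; 0.1017 0.4331]
step 3: x^-=[4.7059, 1.9641]  P^-=[0.9225 0.2769; 0.2769 0.6031]  H_jac=[-0.0065 0.0000; 0.0000 -0.9236]  S=[0.4100 -0.0023; -0.0023 0.8945]  K=[-0.0162 -0.2860; -0.0079 -0.6228]  nu=[2.2000, 0.5333]  x^+=[4.5178, 1.6146]  P^+=[0.8493 0.1176; 0.1176 0.2562]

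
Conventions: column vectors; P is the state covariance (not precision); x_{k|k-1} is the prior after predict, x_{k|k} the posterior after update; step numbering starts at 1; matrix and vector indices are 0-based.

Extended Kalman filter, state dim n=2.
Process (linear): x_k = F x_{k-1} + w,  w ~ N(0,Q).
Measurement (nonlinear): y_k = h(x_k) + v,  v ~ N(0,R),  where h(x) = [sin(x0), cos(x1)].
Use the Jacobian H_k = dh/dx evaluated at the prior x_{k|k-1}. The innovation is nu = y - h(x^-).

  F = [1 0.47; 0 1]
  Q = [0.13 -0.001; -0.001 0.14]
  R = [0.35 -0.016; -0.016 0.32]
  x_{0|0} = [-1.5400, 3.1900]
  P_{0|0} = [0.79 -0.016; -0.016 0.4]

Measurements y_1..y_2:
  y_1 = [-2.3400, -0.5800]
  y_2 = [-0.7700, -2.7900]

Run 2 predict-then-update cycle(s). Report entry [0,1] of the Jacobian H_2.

step 1: x^-=[-0.0407, 3.1900]  P^-=[0.9933 0.1710; 0.1710 0.5400]  H_jac=[0.9992 0.0000; 0.0000 0.0484]  S=[1.3417 -0.0077; -0.0077 0.3213]  K=[0.7400 0.0436; 0.1278 0.0844]  nu=[-2.2993, 0.4188]  x^+=[-1.7239, 2.9314]  P^+=[0.2585 0.0434; 0.0434 0.5160]
step 2: x^-=[-0.3462, 2.9314]  P^-=[0.5433 0.2849; 0.2849 0.6560]  H_jac=[0.9407 0.0000; 0.0000 -0.2086]  S=[0.8308 -0.0719; -0.0719 0.3485]  K=[0.6114 -0.0444; 0.2939 -0.3320]  nu=[-0.4307, -1.8120]  x^+=[-0.5290, 3.4064]  P^+=[0.2282 0.1150; 0.1150 0.5318]

H_jac[0,1] = 0.0000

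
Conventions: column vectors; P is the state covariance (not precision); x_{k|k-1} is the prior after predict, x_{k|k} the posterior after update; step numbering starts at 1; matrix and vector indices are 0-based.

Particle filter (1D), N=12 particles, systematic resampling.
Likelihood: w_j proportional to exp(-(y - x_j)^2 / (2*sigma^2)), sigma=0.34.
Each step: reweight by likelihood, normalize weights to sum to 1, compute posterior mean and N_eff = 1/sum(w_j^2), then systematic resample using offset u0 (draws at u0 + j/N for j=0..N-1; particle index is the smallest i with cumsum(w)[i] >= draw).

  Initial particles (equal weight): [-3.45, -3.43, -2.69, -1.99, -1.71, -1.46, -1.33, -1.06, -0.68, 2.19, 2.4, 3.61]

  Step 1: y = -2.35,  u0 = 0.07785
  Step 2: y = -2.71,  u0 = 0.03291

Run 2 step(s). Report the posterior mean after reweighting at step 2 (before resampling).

post_mean = -2.6204

step 1: w=[0.0038, 0.0046, 0.4321, 0.4067, 0.1212, 0.0232, 0.0079, 0.0005, 0.0000, 0.0000, 0.0000, 0.0000]  mean=-2.2527  Neff=2.7214  idx=[2, 2, 2, 2, 2, 3, 3, 3, 3, 3, 4, 6]
step 2: w=[0.1803, 0.1803, 0.1803, 0.1803, 0.1803, 0.0192, 0.0192, 0.0192, 0.0192, 0.0192, 0.0024, 0.0000]  mean=-2.6204  Neff=6.0816  idx=[0, 0, 1, 1, 2, 2, 2, 3, 3, 4, 4, 7]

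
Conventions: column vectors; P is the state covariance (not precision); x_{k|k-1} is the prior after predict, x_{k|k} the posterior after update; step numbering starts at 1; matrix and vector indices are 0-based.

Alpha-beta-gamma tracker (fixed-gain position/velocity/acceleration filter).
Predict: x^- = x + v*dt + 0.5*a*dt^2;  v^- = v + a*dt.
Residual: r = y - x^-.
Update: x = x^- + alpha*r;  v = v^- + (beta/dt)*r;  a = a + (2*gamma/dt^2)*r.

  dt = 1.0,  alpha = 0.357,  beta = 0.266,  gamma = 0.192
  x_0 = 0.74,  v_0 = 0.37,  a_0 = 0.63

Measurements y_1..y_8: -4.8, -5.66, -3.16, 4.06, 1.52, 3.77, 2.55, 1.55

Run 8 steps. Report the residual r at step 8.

step 1: x_pred=1.4250  r=-6.2250  x^+=-0.7973  v^+=-0.6559  a^+=-1.7604
step 2: x_pred=-2.3334  r=-3.3266  x^+=-3.5210  v^+=-3.3011  a^+=-3.0378
step 3: x_pred=-8.3410  r=5.1810  x^+=-6.4914  v^+=-4.9608  a^+=-1.0483
step 4: x_pred=-11.9764  r=16.0364  x^+=-6.2514  v^+=-1.7434  a^+=5.1097
step 5: x_pred=-5.4400  r=6.9600  x^+=-2.9553  v^+=5.2176  a^+=7.7823
step 6: x_pred=6.1534  r=-2.3834  x^+=5.3025  v^+=12.3659  a^+=6.8671
step 7: x_pred=21.1019  r=-18.5519  x^+=14.4789  v^+=14.2981  a^+=-0.2569
step 8: x_pred=28.6485  r=-27.0985  x^+=18.9744  v^+=6.8330  a^+=-10.6627

resid = -27.0985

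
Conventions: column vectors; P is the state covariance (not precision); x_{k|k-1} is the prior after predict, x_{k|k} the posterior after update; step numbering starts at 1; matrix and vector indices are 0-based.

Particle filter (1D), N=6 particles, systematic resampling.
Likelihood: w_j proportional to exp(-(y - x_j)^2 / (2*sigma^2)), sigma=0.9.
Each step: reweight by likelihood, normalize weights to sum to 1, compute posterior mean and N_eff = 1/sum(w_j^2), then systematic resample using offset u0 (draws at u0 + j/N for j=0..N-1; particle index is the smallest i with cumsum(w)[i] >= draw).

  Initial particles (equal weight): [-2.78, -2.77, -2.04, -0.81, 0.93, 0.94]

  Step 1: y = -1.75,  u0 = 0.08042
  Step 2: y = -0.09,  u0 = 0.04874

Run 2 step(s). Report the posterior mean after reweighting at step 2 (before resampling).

post_mean = -1.1948

step 1: w=[0.2000, 0.2025, 0.3654, 0.2231, 0.0046, 0.0044]  mean=-2.0347  Neff=3.7828  idx=[0, 1, 2, 2, 2, 3]
step 2: w=[0.0111, 0.0115, 0.0923, 0.0923, 0.0923, 0.7006]  mean=-1.1948  Neff=1.9354  idx=[2, 4, 5, 5, 5, 5]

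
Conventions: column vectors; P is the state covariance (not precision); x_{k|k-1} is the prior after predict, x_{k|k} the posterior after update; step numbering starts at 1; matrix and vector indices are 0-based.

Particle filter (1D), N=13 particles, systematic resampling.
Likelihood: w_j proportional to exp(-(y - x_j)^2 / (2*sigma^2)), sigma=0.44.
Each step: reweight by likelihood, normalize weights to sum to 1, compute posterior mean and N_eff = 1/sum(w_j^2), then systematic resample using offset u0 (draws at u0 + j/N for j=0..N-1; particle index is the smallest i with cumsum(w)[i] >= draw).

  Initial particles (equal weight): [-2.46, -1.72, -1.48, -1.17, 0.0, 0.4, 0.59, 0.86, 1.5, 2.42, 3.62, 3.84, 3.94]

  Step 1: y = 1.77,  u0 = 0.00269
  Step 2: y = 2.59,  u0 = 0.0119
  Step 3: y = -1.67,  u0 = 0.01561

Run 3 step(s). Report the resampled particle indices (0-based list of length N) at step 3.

step 1: w=[0.0000, 0.0000, 0.0000, 0.0000, 0.0002, 0.0060, 0.0208, 0.0894, 0.6286, 0.2548, 0.0001, 0.0000, 0.0000]  mean=1.6517  Neff=2.1341  idx=[5, 7, 8, 8, 8, 8, 8, 8, 8, 8, 9, 9, 9]
step 2: w=[0.0000, 0.0001, 0.0147, 0.0147, 0.0147, 0.0147, 0.0147, 0.0147, 0.0147, 0.0147, 0.2940, 0.2940, 0.2940]  mean=2.3114  Neff=3.8305  idx=[2, 8, 10, 10, 10, 10, 11, 11, 11, 11, 12, 12, 12]
step 3: w=[0.5000, 0.5000, 0.0000, 0.0000, 0.0000, 0.0000, 0.0000, 0.0000, 0.0000, 0.0000, 0.0000, 0.0000, 0.0000]  mean=1.5000  Neff=2.0000  idx=[0, 0, 0, 0, 0, 0, 0, 1, 1, 1, 1, 1, 1]

resampled_idx = [0, 0, 0, 0, 0, 0, 0, 1, 1, 1, 1, 1, 1]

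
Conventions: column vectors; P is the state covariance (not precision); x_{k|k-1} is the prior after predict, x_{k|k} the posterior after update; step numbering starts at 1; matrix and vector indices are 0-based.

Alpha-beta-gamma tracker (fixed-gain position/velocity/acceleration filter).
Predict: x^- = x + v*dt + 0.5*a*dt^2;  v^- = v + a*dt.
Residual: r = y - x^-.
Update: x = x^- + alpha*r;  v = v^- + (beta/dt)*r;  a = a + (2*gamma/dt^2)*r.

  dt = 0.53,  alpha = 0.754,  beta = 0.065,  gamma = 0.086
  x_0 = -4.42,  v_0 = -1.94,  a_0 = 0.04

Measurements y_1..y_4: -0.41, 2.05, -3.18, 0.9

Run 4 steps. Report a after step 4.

a_post = 2.6627

step 1: x_pred=-5.4426  r=5.0326  x^+=-1.6480  v^+=-1.3016  a^+=3.1215
step 2: x_pred=-1.8994  r=3.9494  x^+=1.0784  v^+=0.8372  a^+=5.5399
step 3: x_pred=2.3002  r=-5.4802  x^+=-1.8319  v^+=3.1012  a^+=2.1842
step 4: x_pred=0.1185  r=0.7815  x^+=0.7078  v^+=4.3547  a^+=2.6627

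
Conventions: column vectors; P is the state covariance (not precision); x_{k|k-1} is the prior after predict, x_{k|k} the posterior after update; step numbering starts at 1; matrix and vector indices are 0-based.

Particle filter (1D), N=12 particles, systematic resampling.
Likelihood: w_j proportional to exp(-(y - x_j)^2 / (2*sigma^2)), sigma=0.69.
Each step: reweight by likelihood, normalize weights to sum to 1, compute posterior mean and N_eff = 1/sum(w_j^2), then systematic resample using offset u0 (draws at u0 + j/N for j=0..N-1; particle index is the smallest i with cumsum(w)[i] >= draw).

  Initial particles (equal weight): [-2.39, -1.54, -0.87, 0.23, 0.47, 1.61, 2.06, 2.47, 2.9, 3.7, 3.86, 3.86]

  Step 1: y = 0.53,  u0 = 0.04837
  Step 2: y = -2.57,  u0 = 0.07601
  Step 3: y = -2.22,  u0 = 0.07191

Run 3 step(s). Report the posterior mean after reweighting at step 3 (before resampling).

post_mean = -0.8688

step 1: w=[0.0001, 0.0045, 0.0522, 0.3719, 0.4072, 0.1201, 0.0350, 0.0079, 0.0011, 0.0000, 0.0000, 0.0000]  mean=0.5125  Neff=3.0996  idx=[2, 3, 3, 3, 3, 4, 4, 4, 4, 4, 5, 6]
step 2: w=[0.9723, 0.0054, 0.0054, 0.0054, 0.0054, 0.0012, 0.0012, 0.0012, 0.0012, 0.0012, 0.0000, 0.0000]  mean=-0.8381  Neff=1.0575  idx=[0, 0, 0, 0, 0, 0, 0, 0, 0, 0, 0, 4]
step 3: w=[0.0908, 0.0908, 0.0908, 0.0908, 0.0908, 0.0908, 0.0908, 0.0908, 0.0908, 0.0908, 0.0908, 0.0011]  mean=-0.8688  Neff=11.0247  idx=[0, 1, 2, 3, 4, 5, 6, 7, 8, 9, 9, 10]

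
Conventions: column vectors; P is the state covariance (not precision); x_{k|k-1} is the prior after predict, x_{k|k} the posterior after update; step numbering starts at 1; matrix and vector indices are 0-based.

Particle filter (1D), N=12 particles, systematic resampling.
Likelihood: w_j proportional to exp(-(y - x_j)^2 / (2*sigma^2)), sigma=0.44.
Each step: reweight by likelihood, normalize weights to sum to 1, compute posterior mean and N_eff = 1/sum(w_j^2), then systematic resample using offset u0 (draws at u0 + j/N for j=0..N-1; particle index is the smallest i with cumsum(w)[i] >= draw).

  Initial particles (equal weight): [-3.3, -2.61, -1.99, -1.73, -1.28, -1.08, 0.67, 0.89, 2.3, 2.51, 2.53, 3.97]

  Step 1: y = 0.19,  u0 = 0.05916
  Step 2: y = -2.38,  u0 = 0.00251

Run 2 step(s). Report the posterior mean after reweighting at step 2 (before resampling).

step 1: w=[0.0000, 0.0000, 0.0000, 0.0001, 0.0044, 0.0182, 0.6466, 0.3307, 0.0000, 0.0000, 0.0000, 0.0000]  mean=0.7021  Neff=1.8947  idx=[6, 6, 6, 6, 6, 6, 6, 6, 7, 7, 7, 7]
step 2: w=[0.1233, 0.1233, 0.1233, 0.1233, 0.1233, 0.1233, 0.1233, 0.1233, 0.0034, 0.0034, 0.0034, 0.0034]  mean=0.6730  Neff=8.2190  idx=[0, 0, 1, 2, 2, 3, 4, 4, 5, 6, 6, 7]

post_mean = 0.6730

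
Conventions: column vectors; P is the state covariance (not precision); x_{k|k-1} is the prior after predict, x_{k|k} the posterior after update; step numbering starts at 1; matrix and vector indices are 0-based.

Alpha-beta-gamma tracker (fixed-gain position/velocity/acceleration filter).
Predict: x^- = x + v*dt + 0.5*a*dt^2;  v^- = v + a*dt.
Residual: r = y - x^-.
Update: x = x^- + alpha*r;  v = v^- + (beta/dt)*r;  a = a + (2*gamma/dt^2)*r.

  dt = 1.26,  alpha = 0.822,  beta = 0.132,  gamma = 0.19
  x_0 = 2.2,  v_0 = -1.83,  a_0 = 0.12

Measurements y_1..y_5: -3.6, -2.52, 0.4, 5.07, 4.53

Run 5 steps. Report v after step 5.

step 1: x_pred=-0.0105  r=-3.5895  x^+=-2.9611  v^+=-2.0548  a^+=-0.7392
step 2: x_pred=-6.1369  r=3.6169  x^+=-3.1638  v^+=-2.6073  a^+=0.1266
step 3: x_pred=-6.3485  r=6.7485  x^+=-0.8012  v^+=-1.7408  a^+=1.7419
step 4: x_pred=-1.6119  r=6.6819  x^+=3.8806  v^+=1.1540  a^+=3.3412
step 5: x_pred=7.9869  r=-3.4569  x^+=5.1453  v^+=5.0017  a^+=2.5138

v_post = 5.0017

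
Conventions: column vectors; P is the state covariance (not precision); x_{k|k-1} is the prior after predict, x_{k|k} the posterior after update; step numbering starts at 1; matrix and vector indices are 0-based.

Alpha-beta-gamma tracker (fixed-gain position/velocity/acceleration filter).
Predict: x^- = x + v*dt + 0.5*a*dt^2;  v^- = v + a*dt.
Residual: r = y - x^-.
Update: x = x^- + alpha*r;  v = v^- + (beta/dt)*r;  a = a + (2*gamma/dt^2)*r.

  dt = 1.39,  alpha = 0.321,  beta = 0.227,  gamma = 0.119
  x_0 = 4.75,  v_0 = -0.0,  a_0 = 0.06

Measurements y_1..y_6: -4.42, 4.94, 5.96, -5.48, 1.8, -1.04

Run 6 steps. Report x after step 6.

step 1: x_pred=4.8080  r=-9.2280  x^+=1.8458  v^+=-1.4236  a^+=-1.0767
step 2: x_pred=-1.1732  r=6.1132  x^+=0.7891  v^+=-1.9219  a^+=-0.3237
step 3: x_pred=-2.1950  r=8.1550  x^+=0.4227  v^+=-1.0400  a^+=0.6809
step 4: x_pred=-0.3652  r=-5.1148  x^+=-2.0070  v^+=-0.9289  a^+=0.0508
step 5: x_pred=-3.2492  r=5.0492  x^+=-1.6284  v^+=-0.0337  a^+=0.6728
step 6: x_pred=-1.0253  r=-0.0147  x^+=-1.0300  v^+=0.8990  a^+=0.6710

x_post = -1.0300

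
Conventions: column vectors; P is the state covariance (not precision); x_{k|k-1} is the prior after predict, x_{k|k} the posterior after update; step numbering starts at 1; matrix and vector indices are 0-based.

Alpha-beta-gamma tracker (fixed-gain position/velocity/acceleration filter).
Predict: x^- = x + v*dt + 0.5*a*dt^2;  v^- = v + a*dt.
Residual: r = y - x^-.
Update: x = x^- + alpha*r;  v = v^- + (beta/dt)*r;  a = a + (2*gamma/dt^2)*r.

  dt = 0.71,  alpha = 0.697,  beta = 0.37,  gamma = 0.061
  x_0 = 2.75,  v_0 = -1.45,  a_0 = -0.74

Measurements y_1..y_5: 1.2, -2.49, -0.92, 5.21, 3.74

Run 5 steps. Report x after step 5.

step 1: x_pred=1.5340  r=-0.3340  x^+=1.3012  v^+=-2.1494  a^+=-0.8208
step 2: x_pred=-0.4318  r=-2.0582  x^+=-1.8664  v^+=-3.8048  a^+=-1.3189
step 3: x_pred=-4.9002  r=3.9802  x^+=-2.1260  v^+=-2.6671  a^+=-0.3557
step 4: x_pred=-4.1093  r=9.3193  x^+=2.3863  v^+=1.9369  a^+=1.8997
step 5: x_pred=4.2403  r=-0.5003  x^+=3.8916  v^+=3.0250  a^+=1.7787

x_post = 3.8916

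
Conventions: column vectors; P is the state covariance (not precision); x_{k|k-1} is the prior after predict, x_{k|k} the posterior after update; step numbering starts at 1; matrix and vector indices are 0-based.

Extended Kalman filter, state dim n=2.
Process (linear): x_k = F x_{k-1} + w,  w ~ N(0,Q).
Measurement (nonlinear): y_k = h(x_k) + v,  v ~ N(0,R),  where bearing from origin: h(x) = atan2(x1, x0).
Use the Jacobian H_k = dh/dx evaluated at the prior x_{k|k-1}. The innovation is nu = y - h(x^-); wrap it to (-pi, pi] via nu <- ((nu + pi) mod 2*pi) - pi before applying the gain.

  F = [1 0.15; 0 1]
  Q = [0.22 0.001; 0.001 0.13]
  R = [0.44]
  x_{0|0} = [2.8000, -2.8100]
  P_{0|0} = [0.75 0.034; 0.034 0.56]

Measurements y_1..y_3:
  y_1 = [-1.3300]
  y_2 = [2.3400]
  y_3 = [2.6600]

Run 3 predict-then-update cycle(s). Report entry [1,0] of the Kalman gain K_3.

K[1,0] = 0.0301

step 1: x^-=[2.3785, -2.8100]  P^-=[0.9928 0.1190; 0.1190 0.6900]  H_jac=[0.2073 0.1755]  S=[0.5126]  K=[0.4423; 0.2844]  nu=[-0.4616]  x^+=[2.1743, -2.9413]  P^+=[0.8925 0.0545; 0.0545 0.6486]
step 2: x^-=[1.7331, -2.9413]  P^-=[1.1435 0.1528; 0.1528 0.7786]  H_jac=[0.2524 0.1487]  S=[0.5415]  K=[0.5749; 0.2850]  nu=[-2.9049]  x^+=[0.0632, -3.7692]  P^+=[0.9645 0.0641; 0.0641 0.7346]
step 3: x^-=[-0.5022, -3.7692]  P^-=[1.2203 0.1753; 0.1753 0.8646]  H_jac=[0.2607 -0.0347]  S=[0.5208]  K=[0.5991; 0.0301]  nu=[-1.9199]  x^+=[-1.6524, -3.8269]  P^+=[1.0333 0.1659; 0.1659 0.8641]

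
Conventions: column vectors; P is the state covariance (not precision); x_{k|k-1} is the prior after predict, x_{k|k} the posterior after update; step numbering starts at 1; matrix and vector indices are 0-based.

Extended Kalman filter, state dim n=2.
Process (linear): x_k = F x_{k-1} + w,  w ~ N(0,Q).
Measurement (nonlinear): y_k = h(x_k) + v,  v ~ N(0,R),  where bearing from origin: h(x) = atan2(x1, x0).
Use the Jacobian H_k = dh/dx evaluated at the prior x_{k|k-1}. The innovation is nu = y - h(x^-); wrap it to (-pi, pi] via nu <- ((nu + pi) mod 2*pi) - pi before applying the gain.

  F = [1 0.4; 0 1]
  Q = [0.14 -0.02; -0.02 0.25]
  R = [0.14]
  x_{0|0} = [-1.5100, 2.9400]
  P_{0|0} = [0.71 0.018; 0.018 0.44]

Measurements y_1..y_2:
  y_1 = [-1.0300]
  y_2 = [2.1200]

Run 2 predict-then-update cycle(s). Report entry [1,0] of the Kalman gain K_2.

K[1,0] = 0.5363

step 1: x^-=[-0.3340, 2.9400]  P^-=[0.9348 0.1740; 0.1740 0.6900]  H_jac=[-0.3358 -0.0381]  S=[0.2509]  K=[-1.2777; -0.3378]  nu=[-2.7139]  x^+=[3.1336, 3.8568]  P^+=[0.5252 0.0657; 0.0657 0.6614]
step 2: x^-=[4.6764, 3.8568]  P^-=[0.8236 0.3103; 0.3103 0.9114]  H_jac=[-0.1050 0.1273]  S=[0.1555]  K=[-0.3019; 0.5363]  nu=[1.4303]  x^+=[4.2445, 4.6240]  P^+=[0.8094 0.3354; 0.3354 0.8666]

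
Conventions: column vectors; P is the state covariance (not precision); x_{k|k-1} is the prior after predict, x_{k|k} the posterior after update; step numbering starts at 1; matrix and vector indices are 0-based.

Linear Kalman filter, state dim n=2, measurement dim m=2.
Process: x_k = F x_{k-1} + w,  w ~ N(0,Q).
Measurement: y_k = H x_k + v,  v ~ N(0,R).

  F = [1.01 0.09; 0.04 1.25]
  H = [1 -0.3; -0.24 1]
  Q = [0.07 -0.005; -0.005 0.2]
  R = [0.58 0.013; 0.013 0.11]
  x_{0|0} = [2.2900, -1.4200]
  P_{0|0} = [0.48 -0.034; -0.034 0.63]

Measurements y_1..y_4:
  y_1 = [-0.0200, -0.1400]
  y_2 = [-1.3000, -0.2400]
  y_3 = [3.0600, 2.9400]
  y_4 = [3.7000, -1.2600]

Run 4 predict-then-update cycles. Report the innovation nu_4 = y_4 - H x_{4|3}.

step 1: x^-=[2.1851, -1.6834]  P^-=[0.5586 0.0422; 0.0422 1.1817]  S=[1.2196 -0.4303; -0.4303 1.3037]  K=[0.4785 0.0875; 0.0691 0.9215]  nu=[-2.7101, 2.0678]  x^+=[1.0693, 0.0349]  P^+=[0.3054 0.0891; 0.0891 0.1237]
step 2: x^-=[1.0831, 0.0864]  P^-=[0.3987 0.1341; 0.1341 0.4026]  S=[0.9345 -0.0597; -0.0597 0.4712]  K=[0.3920 0.1312; 0.0650 0.7944]  nu=[-2.3572, -0.0665]  x^+=[0.1503, -0.1196]  P^+=[0.2532 0.0803; 0.0803 0.1075]
step 3: x^-=[0.1411, -0.1435]  P^-=[0.3437 0.1190; 0.1190 0.3764]  S=[0.8862 -0.0549; -0.0549 0.4491]  K=[0.3553 0.1246; 0.0552 0.7813]  nu=[2.8759, 3.1174]  x^+=[1.5514, 2.4508]  P^+=[0.2297 0.0735; 0.0735 0.1043]
step 4: x^-=[1.7875, 3.1256]  P^-=[0.3185 0.1090; 0.1090 0.3707]  S=[0.8665 -0.0578; -0.0578 0.4467]  K=[0.3377 0.1166; 0.0493 0.7776]  nu=[2.8502, -3.9566]  x^+=[2.2885, 0.1895]  P^+=[0.2182 0.0696; 0.0696 0.1029]

innov = [2.8502, -3.9566]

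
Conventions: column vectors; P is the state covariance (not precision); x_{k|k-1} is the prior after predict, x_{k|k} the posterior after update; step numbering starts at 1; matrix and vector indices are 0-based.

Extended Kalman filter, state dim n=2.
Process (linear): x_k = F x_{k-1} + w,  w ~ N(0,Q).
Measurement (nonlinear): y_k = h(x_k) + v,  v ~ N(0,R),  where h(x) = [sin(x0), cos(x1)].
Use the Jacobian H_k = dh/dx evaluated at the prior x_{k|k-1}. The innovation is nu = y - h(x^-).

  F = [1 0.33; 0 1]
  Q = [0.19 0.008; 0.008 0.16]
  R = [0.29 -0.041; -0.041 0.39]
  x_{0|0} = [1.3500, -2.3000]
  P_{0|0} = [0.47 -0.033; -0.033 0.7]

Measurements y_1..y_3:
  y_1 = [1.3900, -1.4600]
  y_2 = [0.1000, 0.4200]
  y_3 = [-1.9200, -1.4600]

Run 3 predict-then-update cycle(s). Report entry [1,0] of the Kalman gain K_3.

K[1,0] = 0.1706

step 1: x^-=[0.5910, -2.3000]  P^-=[0.7145 0.2060; 0.2060 0.8600]  H_jac=[0.8304 0.0000; 0.0000 0.7457]  S=[0.7826 0.0866; 0.0866 0.8682]  K=[0.7467 0.1025; 0.1384 0.7248]  nu=[0.8328, -0.7937]  x^+=[1.1315, -2.7601]  P^+=[0.2557 0.0125; 0.0125 0.3715]
step 2: x^-=[0.2207, -2.7601]  P^-=[0.4944 0.1431; 0.1431 0.5315]  H_jac=[0.9757 0.0000; 0.0000 0.3723]  S=[0.7608 0.0110; 0.0110 0.4637]  K=[0.6327 0.0999; 0.1775 0.4226]  nu=[-0.1189, 1.3481]  x^+=[0.2802, -2.2115]  P^+=[0.1839 0.0350; 0.0350 0.4231]
step 3: x^-=[-0.4496, -2.2115]  P^-=[0.4430 0.1826; 0.1826 0.5831]  H_jac=[0.9006 0.0000; 0.0000 0.8017]  S=[0.6493 0.0908; 0.0908 0.7647]  K=[0.5976 0.1204; 0.1706 0.5910]  nu=[-1.4854, -0.8622]  x^+=[-1.4411, -2.9745]  P^+=[0.1870 0.0280; 0.0280 0.2788]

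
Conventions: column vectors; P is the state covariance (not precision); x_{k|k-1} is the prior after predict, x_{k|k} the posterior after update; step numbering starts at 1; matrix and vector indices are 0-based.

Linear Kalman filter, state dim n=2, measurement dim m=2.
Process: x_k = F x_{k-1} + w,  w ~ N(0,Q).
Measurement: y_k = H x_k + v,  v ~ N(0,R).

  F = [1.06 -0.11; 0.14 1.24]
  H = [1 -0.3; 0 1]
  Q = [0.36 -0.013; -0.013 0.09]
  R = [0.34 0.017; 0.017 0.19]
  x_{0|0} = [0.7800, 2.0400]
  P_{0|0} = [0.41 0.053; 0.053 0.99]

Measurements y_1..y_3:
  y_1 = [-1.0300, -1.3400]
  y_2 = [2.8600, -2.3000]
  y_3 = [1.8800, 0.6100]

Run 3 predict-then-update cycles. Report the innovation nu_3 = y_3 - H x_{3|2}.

innov = [-0.3115, 2.8982]

step 1: x^-=[0.6024, 2.6388]  P^-=[0.8203 -0.0183; -0.0183 1.6387]  S=[1.3188 -0.4929; -0.4929 1.8287]  K=[0.6922 0.1766; -0.0575 0.8806]  nu=[-0.8408, -3.9788]  x^+=[-0.6820, -0.8165]  P^+=[0.2519 0.0453; 0.0453 0.1663]
step 2: x^-=[-0.6331, -1.1080]  P^-=[0.6345 0.0606; 0.0606 0.3664]  S=[0.9712 -0.0324; -0.0324 0.5564]  K=[0.6395 0.1460; -0.0289 0.6569]  nu=[3.1607, -1.1920]  x^+=[1.2141, -1.9824]  P^+=[0.2315 0.0386; 0.0386 0.1243]
step 3: x^-=[1.5051, -2.2882]  P^-=[0.6126 0.0546; 0.0546 0.2991]  S=[0.9468 -0.0182; -0.0182 0.4891]  K=[0.6323 0.1350; -0.0254 0.6106]  nu=[-0.3115, 2.8982]  x^+=[1.6995, -0.5107]  P^+=[0.2282 0.0364; 0.0364 0.1156]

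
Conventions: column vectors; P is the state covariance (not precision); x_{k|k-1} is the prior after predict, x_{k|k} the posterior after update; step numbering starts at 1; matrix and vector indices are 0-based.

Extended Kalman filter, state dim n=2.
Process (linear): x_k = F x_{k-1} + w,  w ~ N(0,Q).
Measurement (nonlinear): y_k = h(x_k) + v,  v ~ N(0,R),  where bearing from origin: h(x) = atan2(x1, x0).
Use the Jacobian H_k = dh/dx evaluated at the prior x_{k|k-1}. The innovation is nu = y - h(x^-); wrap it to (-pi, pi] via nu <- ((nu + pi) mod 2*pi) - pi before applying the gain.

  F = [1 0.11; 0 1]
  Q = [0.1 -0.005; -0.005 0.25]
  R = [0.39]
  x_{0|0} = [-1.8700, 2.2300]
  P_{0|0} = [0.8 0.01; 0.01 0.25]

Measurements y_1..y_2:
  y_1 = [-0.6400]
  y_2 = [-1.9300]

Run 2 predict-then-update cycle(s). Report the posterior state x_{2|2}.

step 1: x^-=[-1.6247, 2.2300]  P^-=[0.9052 0.0325; 0.0325 0.5000]  H_jac=[-0.2929 -0.2134]  S=[0.4945]  K=[-0.5503; -0.2350]  nu=[-2.8404]  x^+=[-0.0617, 2.8976]  P^+=[0.7555 -0.0315; -0.0315 0.4727]
step 2: x^-=[0.2570, 2.8976]  P^-=[0.8543 0.0155; 0.0155 0.7227]  H_jac=[-0.3424 0.0304]  S=[0.4905]  K=[-0.5954; 0.0339]  nu=[2.8709]  x^+=[-1.4523, 2.9949]  P^+=[0.6804 0.0254; 0.0254 0.7221]

x_post = [-1.4523, 2.9949]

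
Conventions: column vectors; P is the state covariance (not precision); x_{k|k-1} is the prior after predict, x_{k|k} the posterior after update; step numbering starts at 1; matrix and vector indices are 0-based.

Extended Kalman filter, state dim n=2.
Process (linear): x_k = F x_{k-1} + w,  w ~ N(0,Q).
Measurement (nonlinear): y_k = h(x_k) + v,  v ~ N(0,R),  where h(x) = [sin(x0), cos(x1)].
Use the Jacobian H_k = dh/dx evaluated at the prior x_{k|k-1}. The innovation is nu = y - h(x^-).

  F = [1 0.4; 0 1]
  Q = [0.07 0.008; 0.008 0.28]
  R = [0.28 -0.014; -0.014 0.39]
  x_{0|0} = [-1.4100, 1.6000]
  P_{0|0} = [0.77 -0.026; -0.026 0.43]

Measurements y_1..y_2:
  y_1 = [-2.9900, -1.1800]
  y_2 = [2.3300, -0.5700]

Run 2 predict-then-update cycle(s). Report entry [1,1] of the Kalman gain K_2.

K[1,1] = -0.5798

step 1: x^-=[-0.7700, 1.6000]  P^-=[0.8880 0.1540; 0.1540 0.7100]  H_jac=[0.7179 0.0000; 0.0000 -0.9996]  S=[0.7377 -0.1245; -0.1245 1.0994]  K=[0.8570 -0.0430; 0.0417 -0.6408]  nu=[-2.2939, -1.1508]  x^+=[-2.6863, 2.2418]  P^+=[0.3351 0.0288; 0.0288 0.2506]
step 2: x^-=[-1.7896, 2.2418]  P^-=[0.4682 0.1370; 0.1370 0.5306]  H_jac=[-0.2171 0.0000; 0.0000 -0.7832]  S=[0.3021 0.0093; 0.0093 0.7155]  K=[-0.3320 -0.1457; -0.0806 -0.5798]  nu=[3.3062, 0.0517]  x^+=[-2.8947, 1.9452]  P^+=[0.4188 0.0666; 0.0666 0.2873]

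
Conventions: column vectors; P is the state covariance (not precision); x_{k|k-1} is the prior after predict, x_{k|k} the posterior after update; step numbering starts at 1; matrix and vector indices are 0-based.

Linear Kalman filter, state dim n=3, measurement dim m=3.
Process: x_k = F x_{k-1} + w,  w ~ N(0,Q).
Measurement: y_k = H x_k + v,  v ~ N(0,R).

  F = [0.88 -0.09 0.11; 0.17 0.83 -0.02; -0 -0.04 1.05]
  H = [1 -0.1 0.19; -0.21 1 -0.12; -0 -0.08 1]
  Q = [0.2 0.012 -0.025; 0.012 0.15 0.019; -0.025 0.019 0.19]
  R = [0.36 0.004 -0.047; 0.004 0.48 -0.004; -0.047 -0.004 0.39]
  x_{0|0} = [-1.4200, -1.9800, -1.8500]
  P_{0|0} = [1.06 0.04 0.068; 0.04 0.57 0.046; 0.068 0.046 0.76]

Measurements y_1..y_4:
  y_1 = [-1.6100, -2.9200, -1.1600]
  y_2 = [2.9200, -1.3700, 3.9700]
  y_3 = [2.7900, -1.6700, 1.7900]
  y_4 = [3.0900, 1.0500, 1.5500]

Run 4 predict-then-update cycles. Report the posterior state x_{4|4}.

x_post = [2.1894, 0.1897, 1.8120]

step 1: x^-=[-1.2749, -1.8478, -1.8633]  P^-=[1.0406 0.1593 0.1217; 0.1593 0.5829 0.0361; 0.1217 0.0361 1.0249]  S=[1.4564 -0.1457 0.2572; -0.1457 1.0541 -0.1601; 0.2572 -0.1601 1.4129]  K=[0.7311 0.0229 -0.0534; 0.1224 0.5388 0.0313; 0.0911 0.0135 0.7083]  nu=[-0.1659, -1.5635, 0.5555]  x^+=[-1.4616, -2.6932, -1.5060]  P^+=[0.2820 0.0674 -0.0499; 0.0674 0.2763 0.0264; -0.0499 0.0264 0.2740]
step 2: x^-=[-1.2095, -2.4537, -1.4736]  P^-=[0.4031 0.0835 -0.0434; 0.0835 0.3671 0.0177; -0.0434 0.0177 0.4903]  S=[0.7506 -0.0327 -0.0031; -0.0327 0.8304 -0.0638; -0.0031 -0.0638 0.8798]  K=[0.5156 0.0211 -0.0536; 0.0854 0.4231 0.0177; 0.0665 0.0068 0.5564]  nu=[4.1641, 0.6529, 5.2473]  x^+=[0.6700, -1.7287, 1.7273]  P^+=[0.2010 0.0497 -0.0413; 0.0497 0.2160 0.0185; -0.0413 0.0185 0.2153]
step 3: x^-=[0.9352, -1.3555, 1.8828]  P^-=[0.3438 0.0627 -0.0411; 0.0627 0.3184 0.0157; -0.0411 0.0157 0.4262]  S=[0.6937 -0.0360 -0.0114; -0.0360 0.7875 -0.0551; -0.0114 -0.0551 0.8157]  K=[0.4752 0.0125 -0.0490; 0.0692 0.3894 0.0153; 0.0641 0.0054 0.5222]  nu=[1.3615, 0.1078, -0.2012]  x^+=[1.5934, -1.2223, 1.8656]  P^+=[0.1849 0.0423 -0.0381; 0.0423 0.1981 0.0170; -0.0381 0.0170 0.2020]
step 4: x^-=[1.7174, -0.7810, 2.0078]  P^-=[0.3328 0.0562 -0.0393; 0.0562 0.3035 0.0159; -0.0393 0.0159 0.4116]  S=[0.6839 -0.0387 -0.0121; -0.0387 0.7747 -0.0524; -0.0121 -0.0524 0.8010]  K=[0.4671 0.0086 -0.0471; 0.0640 0.3783 0.0153; 0.0638 0.0054 0.5136]  nu=[0.9130, 2.4326, -0.5202]  x^+=[2.1894, 0.1897, 1.8120]  P^+=[0.1815 0.0398 -0.0372; 0.0398 0.1922 0.0168; -0.0372 0.0168 0.1986]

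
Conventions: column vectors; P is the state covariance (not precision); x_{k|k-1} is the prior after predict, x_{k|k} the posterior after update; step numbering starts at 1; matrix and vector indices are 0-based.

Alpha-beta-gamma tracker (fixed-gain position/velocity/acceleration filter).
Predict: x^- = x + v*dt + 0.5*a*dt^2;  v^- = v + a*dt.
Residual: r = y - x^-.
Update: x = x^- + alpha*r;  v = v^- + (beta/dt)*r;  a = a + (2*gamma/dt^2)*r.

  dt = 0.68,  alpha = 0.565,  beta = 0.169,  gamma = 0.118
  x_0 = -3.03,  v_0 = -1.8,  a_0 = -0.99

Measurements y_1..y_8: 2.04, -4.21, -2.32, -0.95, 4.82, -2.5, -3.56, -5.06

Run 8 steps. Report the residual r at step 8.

step 1: x_pred=-4.4829  r=6.5229  x^+=-0.7975  v^+=-0.8521  a^+=2.3392
step 2: x_pred=-0.8361  r=-3.3739  x^+=-2.7423  v^+=-0.1000  a^+=0.6172
step 3: x_pred=-2.6676  r=0.3476  x^+=-2.4712  v^+=0.4061  a^+=0.7946
step 4: x_pred=-2.0114  r=1.0614  x^+=-1.4117  v^+=1.2102  a^+=1.3363
step 5: x_pred=-0.2798  r=5.0998  x^+=2.6016  v^+=3.3863  a^+=3.9391
step 6: x_pred=5.8150  r=-8.3150  x^+=1.1170  v^+=3.9984  a^+=-0.3047
step 7: x_pred=3.7655  r=-7.3255  x^+=-0.3734  v^+=1.9706  a^+=-4.0435
step 8: x_pred=0.0318  r=-5.0918  x^+=-2.8451  v^+=-2.0444  a^+=-6.6422

resid = -5.0918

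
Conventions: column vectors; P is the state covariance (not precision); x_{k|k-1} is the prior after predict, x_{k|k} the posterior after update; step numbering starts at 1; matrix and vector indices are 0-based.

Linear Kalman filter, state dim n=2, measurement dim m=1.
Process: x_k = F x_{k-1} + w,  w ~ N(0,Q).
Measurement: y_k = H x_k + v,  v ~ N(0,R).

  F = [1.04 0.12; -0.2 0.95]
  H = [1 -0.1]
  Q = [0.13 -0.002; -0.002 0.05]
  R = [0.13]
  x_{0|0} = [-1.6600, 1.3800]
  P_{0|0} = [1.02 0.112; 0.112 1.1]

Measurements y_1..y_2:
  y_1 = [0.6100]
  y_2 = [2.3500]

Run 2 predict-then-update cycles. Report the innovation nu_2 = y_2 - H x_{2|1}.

step 1: x^-=[-1.5608, 1.6430]  P^-=[1.2770 0.0192; 0.0192 1.0410]  S=[1.4136]  K=[0.9020; -0.0601]  nu=[2.3351]  x^+=[0.5455, 1.5028]  P^+=[0.1268 0.0958; 0.0958 1.0359]
step 2: x^-=[0.7477, 1.3185]  P^-=[0.3060 0.1820; 0.1820 0.9536]  S=[0.4091]  K=[0.7035; 0.2119]  nu=[1.7342]  x^+=[1.9676, 1.6859]  P^+=[0.1036 0.1211; 0.1211 0.9352]

innov = [1.7342]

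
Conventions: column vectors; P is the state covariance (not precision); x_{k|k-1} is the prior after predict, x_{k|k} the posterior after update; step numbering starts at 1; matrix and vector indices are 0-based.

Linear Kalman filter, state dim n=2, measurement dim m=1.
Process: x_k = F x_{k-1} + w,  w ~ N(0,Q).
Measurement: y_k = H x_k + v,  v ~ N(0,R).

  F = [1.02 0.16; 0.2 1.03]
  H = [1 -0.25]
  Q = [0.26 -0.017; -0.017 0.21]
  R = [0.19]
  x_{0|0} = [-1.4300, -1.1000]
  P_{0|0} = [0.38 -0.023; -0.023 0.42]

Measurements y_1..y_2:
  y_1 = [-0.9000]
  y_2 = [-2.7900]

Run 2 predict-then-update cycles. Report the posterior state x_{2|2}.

step 1: x^-=[-1.6346, -1.4190]  P^-=[0.6586 0.1048; 0.1048 0.6613]  S=[0.8375]  K=[0.7551; -0.0722]  nu=[0.3798]  x^+=[-1.3478, -1.4464]  P^+=[0.1811 0.1505; 0.1505 0.6569]
step 2: x^-=[-1.6062, -1.7594]  P^-=[0.5144 0.2911; 0.2911 0.9762]  S=[0.6198]  K=[0.7124; 0.0760]  nu=[-1.6237]  x^+=[-2.7629, -1.8828]  P^+=[0.1998 0.2576; 0.2576 0.9726]

x_post = [-2.7629, -1.8828]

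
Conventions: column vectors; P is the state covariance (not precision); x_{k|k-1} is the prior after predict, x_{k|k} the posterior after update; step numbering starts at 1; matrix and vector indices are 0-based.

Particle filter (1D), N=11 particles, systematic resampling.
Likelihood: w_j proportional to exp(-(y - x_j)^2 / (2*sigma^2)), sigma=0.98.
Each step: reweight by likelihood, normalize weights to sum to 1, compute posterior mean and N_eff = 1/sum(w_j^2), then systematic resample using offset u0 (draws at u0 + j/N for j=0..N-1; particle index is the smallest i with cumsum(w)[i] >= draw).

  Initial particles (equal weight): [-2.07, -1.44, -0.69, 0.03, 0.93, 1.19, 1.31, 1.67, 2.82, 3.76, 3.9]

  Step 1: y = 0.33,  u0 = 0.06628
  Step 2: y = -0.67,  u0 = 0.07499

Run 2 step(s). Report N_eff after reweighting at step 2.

step 1: w=[0.0115, 0.0452, 0.1343, 0.2202, 0.1913, 0.1570, 0.1400, 0.0906, 0.0091, 0.0005, 0.0003]  mean=0.5535  Neff=6.3360  idx=[2, 2, 3, 3, 4, 4, 5, 5, 6, 6, 7]
step 2: w=[0.2116, 0.2116, 0.1640, 0.1640, 0.0558, 0.0558, 0.0349, 0.0349, 0.0275, 0.0275, 0.0122]  mean=-0.0027  Neff=6.5065  idx=[0, 0, 1, 1, 2, 2, 3, 3, 4, 6, 9]

N_eff = 6.5065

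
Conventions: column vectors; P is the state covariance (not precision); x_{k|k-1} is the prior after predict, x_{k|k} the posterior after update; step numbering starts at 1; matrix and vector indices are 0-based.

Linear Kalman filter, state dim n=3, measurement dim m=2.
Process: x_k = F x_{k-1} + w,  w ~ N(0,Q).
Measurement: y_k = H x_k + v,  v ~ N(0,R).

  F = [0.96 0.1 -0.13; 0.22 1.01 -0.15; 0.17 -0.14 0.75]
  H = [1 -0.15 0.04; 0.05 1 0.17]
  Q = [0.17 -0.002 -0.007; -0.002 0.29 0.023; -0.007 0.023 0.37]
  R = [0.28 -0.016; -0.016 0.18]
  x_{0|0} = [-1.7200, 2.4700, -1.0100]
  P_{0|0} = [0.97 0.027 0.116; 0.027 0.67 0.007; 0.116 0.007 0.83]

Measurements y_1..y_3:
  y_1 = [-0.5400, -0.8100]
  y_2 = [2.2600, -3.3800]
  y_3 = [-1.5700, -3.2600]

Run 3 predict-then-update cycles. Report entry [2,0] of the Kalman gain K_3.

K[2,0] = -0.1004

step 1: x^-=[-1.2729, 2.2678, -1.3957]  P^-=[1.0607 0.2924 0.1394; 0.2924 1.0413 -0.1034; 0.1394 -0.1034 0.9049]  S=[1.2903 0.1997; 0.1997 1.2466]  K=[0.7656 0.1735; -0.0272 0.8373; 0.1446 0.0229]  nu=[1.1289, -2.7769]  x^+=[-0.8904, -0.0881, -1.2960]  P^+=[0.2139 0.0111 -0.0169; 0.0111 0.1755 -0.1463; -0.0169 -0.1463 0.8759]
step 2: x^-=[-0.6952, -0.0905, -1.1110]  P^-=[0.3939 0.1133 -0.0866; 0.1133 0.5494 -0.2070; -0.0866 -0.2070 0.8982]  S=[0.6492 0.0220; 0.0220 0.6959]  K=[0.5700 0.1520; 0.0096 0.7468; -0.0275 -0.0834]  nu=[2.9860, -3.0659]  x^+=[0.5408, -2.3515, -0.9374]  P^+=[0.1630 0.0214 -0.0665; 0.0214 0.1609 -0.1630; -0.0665 -0.1630 0.8928]
step 3: x^-=[0.4059, -2.1155, -0.2819]  P^-=[0.3619 0.1226 -0.1338; 0.1226 0.5454 -0.2273; -0.1338 -0.2273 0.8963]  S=[0.6108 0.0218; 0.0218 0.6850]  K=[0.5481 0.1548; 0.0253 0.7480; -0.1004 -0.1159]  nu=[-2.2820, -1.1169]  x^+=[-1.0177, -3.0086, 0.0768]  P^+=[0.1583 0.0258 -0.0862; 0.0258 0.1609 -0.1646; -0.0862 -0.1646 0.8804]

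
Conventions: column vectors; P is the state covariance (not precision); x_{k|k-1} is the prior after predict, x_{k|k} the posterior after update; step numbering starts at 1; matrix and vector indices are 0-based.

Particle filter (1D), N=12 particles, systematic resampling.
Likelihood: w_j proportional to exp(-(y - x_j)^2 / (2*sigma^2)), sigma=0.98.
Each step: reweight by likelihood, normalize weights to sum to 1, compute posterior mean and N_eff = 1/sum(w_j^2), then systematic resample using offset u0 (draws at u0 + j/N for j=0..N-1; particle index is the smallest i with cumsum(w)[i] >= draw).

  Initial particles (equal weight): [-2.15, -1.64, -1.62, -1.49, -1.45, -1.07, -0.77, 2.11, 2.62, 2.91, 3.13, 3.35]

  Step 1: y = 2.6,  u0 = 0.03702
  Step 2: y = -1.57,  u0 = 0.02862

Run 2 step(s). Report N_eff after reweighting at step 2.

N_eff = 3.0557

step 1: w=[0.0000, 0.0000, 0.0000, 0.0000, 0.0000, 0.0002, 0.0006, 0.1984, 0.2248, 0.2139, 0.1942, 0.1678]  mean=2.7990  Neff=4.9626  idx=[7, 7, 8, 8, 8, 9, 9, 9, 10, 10, 11, 11]
step 2: w=[0.3996, 0.3996, 0.0494, 0.0494, 0.0494, 0.0134, 0.0134, 0.0134, 0.0047, 0.0047, 0.0016, 0.0016]  mean=2.2311  Neff=3.0557  idx=[0, 0, 0, 0, 0, 1, 1, 1, 1, 1, 3, 4]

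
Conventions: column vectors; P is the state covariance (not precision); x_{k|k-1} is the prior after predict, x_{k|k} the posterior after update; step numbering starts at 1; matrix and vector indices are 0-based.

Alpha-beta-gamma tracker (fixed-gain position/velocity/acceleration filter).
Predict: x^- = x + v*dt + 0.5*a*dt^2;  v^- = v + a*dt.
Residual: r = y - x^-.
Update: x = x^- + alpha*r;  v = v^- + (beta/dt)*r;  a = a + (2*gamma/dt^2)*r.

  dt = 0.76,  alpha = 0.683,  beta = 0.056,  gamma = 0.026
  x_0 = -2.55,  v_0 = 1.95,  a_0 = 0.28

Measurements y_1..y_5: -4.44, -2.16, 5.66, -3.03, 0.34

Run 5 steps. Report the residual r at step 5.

resid = -0.8340

step 1: x_pred=-0.9871  r=-3.4529  x^+=-3.3454  v^+=1.9084  a^+=-0.0309
step 2: x_pred=-1.9040  r=-0.2560  x^+=-2.0788  v^+=1.8661  a^+=-0.0539
step 3: x_pred=-0.6762  r=6.3362  x^+=3.6514  v^+=2.2920  a^+=0.5165
step 4: x_pred=5.5425  r=-8.5725  x^+=-0.3125  v^+=2.0529  a^+=-0.2552
step 5: x_pred=1.1740  r=-0.8340  x^+=0.6044  v^+=1.7975  a^+=-0.3303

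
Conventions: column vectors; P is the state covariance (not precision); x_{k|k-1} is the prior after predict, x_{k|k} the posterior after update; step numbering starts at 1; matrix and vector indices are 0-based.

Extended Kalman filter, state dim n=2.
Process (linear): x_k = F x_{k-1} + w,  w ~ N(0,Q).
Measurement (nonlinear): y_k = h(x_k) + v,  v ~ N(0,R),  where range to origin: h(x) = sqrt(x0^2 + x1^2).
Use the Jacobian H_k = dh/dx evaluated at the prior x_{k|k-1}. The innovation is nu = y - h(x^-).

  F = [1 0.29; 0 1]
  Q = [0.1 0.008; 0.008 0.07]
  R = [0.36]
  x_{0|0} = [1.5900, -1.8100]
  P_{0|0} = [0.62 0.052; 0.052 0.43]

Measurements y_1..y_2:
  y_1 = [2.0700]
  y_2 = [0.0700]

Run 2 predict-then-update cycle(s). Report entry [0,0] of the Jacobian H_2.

H_jac[0,0] = 0.2852

step 1: x^-=[1.0651, -1.8100]  P^-=[0.7863 0.1847; 0.1847 0.5000]  H_jac=[0.5072 -0.8619]  S=[0.7722]  K=[0.3103; -0.4368]  nu=[-0.0301]  x^+=[1.0558, -1.7968]  P^+=[0.7120 0.2893; 0.2893 0.3527]
step 2: x^-=[0.5347, -1.7968]  P^-=[1.0095 0.3996; 0.3996 0.4227]  H_jac=[0.2852 -0.9585]  S=[0.6119]  K=[-0.1555; -0.4758]  nu=[-1.8047]  x^+=[0.8152, -0.9381]  P^+=[0.9947 0.3544; 0.3544 0.2842]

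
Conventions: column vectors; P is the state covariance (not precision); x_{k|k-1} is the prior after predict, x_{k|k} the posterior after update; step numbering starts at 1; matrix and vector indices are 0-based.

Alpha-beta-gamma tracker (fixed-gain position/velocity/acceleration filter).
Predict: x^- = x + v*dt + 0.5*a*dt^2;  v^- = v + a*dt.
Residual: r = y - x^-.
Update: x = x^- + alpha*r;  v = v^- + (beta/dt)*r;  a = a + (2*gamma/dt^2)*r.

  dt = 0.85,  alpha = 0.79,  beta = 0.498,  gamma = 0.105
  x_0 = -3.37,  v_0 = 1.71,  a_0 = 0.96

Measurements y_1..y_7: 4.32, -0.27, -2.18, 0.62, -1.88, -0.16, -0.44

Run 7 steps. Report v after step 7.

v_post = -0.2688

step 1: x_pred=-1.5697  r=5.8897  x^+=3.0832  v^+=5.9767  a^+=2.6719
step 2: x_pred=9.1286  r=-9.3986  x^+=1.7037  v^+=2.7413  a^+=-0.0599
step 3: x_pred=4.0122  r=-6.1922  x^+=-0.8796  v^+=-0.9375  a^+=-1.8597
step 4: x_pred=-2.3483  r=2.9683  x^+=-0.0033  v^+=-0.7791  a^+=-0.9969
step 5: x_pred=-1.0257  r=-0.8543  x^+=-1.7006  v^+=-2.1270  a^+=-1.2452
step 6: x_pred=-3.9584  r=3.7984  x^+=-0.9577  v^+=-0.9600  a^+=-0.1412
step 7: x_pred=-1.8247  r=1.3847  x^+=-0.7308  v^+=-0.2688  a^+=0.2613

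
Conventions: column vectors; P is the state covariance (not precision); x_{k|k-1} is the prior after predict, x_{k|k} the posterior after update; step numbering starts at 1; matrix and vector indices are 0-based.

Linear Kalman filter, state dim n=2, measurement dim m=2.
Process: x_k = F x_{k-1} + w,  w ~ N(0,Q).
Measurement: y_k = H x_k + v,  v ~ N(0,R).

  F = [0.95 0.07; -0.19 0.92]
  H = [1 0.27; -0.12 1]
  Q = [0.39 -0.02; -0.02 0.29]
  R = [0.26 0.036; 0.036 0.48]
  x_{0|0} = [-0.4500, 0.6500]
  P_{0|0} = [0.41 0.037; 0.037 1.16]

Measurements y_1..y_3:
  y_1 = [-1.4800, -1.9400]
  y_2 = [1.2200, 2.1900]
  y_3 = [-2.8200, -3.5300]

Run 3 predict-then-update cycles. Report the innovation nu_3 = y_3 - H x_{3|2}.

step 1: x^-=[-0.3820, 0.6835]  P^-=[0.7706 0.0125; 0.0125 1.2737]  S=[1.1303 0.2996; 0.2996 1.7618]  K=[0.7297 -0.1694; 0.1298 0.7000]  nu=[-1.2825, -2.6693]  x^+=[-0.8656, -1.3516]  P^+=[0.1923 -0.0320; -0.0320 0.3368]
step 2: x^-=[-0.9169, -1.0790]  P^-=[0.5609 -0.0605; -0.0605 0.5932]  S=[0.8315 0.0703; 0.0703 1.0958]  K=[0.6684 -0.1595; 0.0739 0.5432]  nu=[2.4283, 3.1590]  x^+=[0.2022, 0.8165]  P^+=[0.1765 -0.0313; -0.0313 0.2597]
step 3: x^-=[0.2493, 0.7128]  P^-=[0.5464 -0.0621; -0.0621 0.5271]  S=[0.8113 0.0527; 0.0527 1.0299]  K=[0.6631 -0.1579; 0.0654 0.5157]  nu=[-3.2617, -4.2129]  x^+=[-1.2484, -1.6731]  P^+=[0.1751 -0.0309; -0.0309 0.2462]

innov = [-3.2617, -4.2129]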